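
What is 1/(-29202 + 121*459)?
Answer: 1/26337 ≈ 3.7969e-5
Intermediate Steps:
1/(-29202 + 121*459) = 1/(-29202 + 55539) = 1/26337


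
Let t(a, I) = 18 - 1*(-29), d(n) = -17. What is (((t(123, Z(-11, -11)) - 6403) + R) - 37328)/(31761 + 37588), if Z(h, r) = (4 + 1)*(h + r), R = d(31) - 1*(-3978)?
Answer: -39723/69349 ≈ -0.57280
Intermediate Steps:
R = 3961 (R = -17 - 1*(-3978) = -17 + 3978 = 3961)
Z(h, r) = 5*h + 5*r (Z(h, r) = 5*(h + r) = 5*h + 5*r)
t(a, I) = 47 (t(a, I) = 18 + 29 = 47)
(((t(123, Z(-11, -11)) - 6403) + R) - 37328)/(31761 + 37588) = (((47 - 6403) + 3961) - 37328)/(31761 + 37588) = ((-6356 + 3961) - 37328)/69349 = (-2395 - 37328)*(1/69349) = -39723*1/69349 = -39723/69349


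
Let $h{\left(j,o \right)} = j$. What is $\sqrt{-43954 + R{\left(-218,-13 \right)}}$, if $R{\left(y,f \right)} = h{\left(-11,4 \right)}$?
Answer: $3 i \sqrt{4885} \approx 209.68 i$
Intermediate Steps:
$R{\left(y,f \right)} = -11$
$\sqrt{-43954 + R{\left(-218,-13 \right)}} = \sqrt{-43954 - 11} = \sqrt{-43965} = 3 i \sqrt{4885}$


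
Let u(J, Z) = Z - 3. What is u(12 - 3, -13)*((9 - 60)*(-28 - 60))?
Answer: -71808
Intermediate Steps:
u(J, Z) = -3 + Z
u(12 - 3, -13)*((9 - 60)*(-28 - 60)) = (-3 - 13)*((9 - 60)*(-28 - 60)) = -(-816)*(-88) = -16*4488 = -71808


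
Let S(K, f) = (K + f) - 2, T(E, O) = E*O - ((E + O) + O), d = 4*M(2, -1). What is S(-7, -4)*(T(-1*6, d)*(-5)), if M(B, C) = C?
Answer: 2470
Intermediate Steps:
d = -4 (d = 4*(-1) = -4)
T(E, O) = -E - 2*O + E*O (T(E, O) = E*O - (E + 2*O) = E*O + (-E - 2*O) = -E - 2*O + E*O)
S(K, f) = -2 + K + f
S(-7, -4)*(T(-1*6, d)*(-5)) = (-2 - 7 - 4)*((-(-1)*6 - 2*(-4) - 1*6*(-4))*(-5)) = -13*(-1*(-6) + 8 - 6*(-4))*(-5) = -13*(6 + 8 + 24)*(-5) = -494*(-5) = -13*(-190) = 2470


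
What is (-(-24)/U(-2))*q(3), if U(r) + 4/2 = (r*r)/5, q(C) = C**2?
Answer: -180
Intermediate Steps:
U(r) = -2 + r**2/5 (U(r) = -2 + (r*r)/5 = -2 + r**2*(1/5) = -2 + r**2/5)
(-(-24)/U(-2))*q(3) = -(-24)/(-2 + (1/5)*(-2)**2)*3**2 = -(-24)/(-2 + (1/5)*4)*9 = -(-24)/(-2 + 4/5)*9 = -(-24)/(-6/5)*9 = -(-24)*(-5)/6*9 = -6*10/3*9 = -20*9 = -180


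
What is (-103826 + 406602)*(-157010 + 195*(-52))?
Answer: -50609008400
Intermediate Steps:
(-103826 + 406602)*(-157010 + 195*(-52)) = 302776*(-157010 - 10140) = 302776*(-167150) = -50609008400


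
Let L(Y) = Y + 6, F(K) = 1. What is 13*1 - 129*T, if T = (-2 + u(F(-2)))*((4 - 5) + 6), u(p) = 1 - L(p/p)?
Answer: 5173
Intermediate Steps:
L(Y) = 6 + Y
u(p) = -6 (u(p) = 1 - (6 + p/p) = 1 - (6 + 1) = 1 - 1*7 = 1 - 7 = -6)
T = -40 (T = (-2 - 6)*((4 - 5) + 6) = -8*(-1 + 6) = -8*5 = -40)
13*1 - 129*T = 13*1 - 129*(-40) = 13 + 5160 = 5173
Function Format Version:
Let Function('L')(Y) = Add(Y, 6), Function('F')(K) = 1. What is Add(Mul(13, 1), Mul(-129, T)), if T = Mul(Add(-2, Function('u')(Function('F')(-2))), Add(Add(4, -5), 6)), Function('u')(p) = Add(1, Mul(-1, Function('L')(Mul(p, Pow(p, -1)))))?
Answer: 5173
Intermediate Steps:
Function('L')(Y) = Add(6, Y)
Function('u')(p) = -6 (Function('u')(p) = Add(1, Mul(-1, Add(6, Mul(p, Pow(p, -1))))) = Add(1, Mul(-1, Add(6, 1))) = Add(1, Mul(-1, 7)) = Add(1, -7) = -6)
T = -40 (T = Mul(Add(-2, -6), Add(Add(4, -5), 6)) = Mul(-8, Add(-1, 6)) = Mul(-8, 5) = -40)
Add(Mul(13, 1), Mul(-129, T)) = Add(Mul(13, 1), Mul(-129, -40)) = Add(13, 5160) = 5173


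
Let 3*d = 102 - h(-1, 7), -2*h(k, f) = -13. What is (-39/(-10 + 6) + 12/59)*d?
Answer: 149553/472 ≈ 316.85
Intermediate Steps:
h(k, f) = 13/2 (h(k, f) = -1/2*(-13) = 13/2)
d = 191/6 (d = (102 - 1*13/2)/3 = (102 - 13/2)/3 = (1/3)*(191/2) = 191/6 ≈ 31.833)
(-39/(-10 + 6) + 12/59)*d = (-39/(-10 + 6) + 12/59)*(191/6) = (-39/(-4) + 12*(1/59))*(191/6) = (-39*(-1/4) + 12/59)*(191/6) = (39/4 + 12/59)*(191/6) = (2349/236)*(191/6) = 149553/472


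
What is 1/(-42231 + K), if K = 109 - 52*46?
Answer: -1/44514 ≈ -2.2465e-5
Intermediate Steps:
K = -2283 (K = 109 - 2392 = -2283)
1/(-42231 + K) = 1/(-42231 - 2283) = 1/(-44514) = -1/44514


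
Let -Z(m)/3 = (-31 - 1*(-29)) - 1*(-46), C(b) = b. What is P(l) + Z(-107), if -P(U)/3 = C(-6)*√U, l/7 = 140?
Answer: -132 + 252*√5 ≈ 431.49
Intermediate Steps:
Z(m) = -132 (Z(m) = -3*((-31 - 1*(-29)) - 1*(-46)) = -3*((-31 + 29) + 46) = -3*(-2 + 46) = -3*44 = -132)
l = 980 (l = 7*140 = 980)
P(U) = 18*√U (P(U) = -(-18)*√U = 18*√U)
P(l) + Z(-107) = 18*√980 - 132 = 18*(14*√5) - 132 = 252*√5 - 132 = -132 + 252*√5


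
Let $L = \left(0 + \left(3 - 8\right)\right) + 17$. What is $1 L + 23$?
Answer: $35$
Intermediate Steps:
$L = 12$ ($L = \left(0 + \left(3 - 8\right)\right) + 17 = \left(0 - 5\right) + 17 = -5 + 17 = 12$)
$1 L + 23 = 1 \cdot 12 + 23 = 12 + 23 = 35$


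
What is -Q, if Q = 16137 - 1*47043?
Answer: 30906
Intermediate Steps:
Q = -30906 (Q = 16137 - 47043 = -30906)
-Q = -1*(-30906) = 30906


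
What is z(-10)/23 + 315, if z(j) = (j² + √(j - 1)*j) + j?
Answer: 7335/23 - 10*I*√11/23 ≈ 318.91 - 1.442*I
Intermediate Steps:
z(j) = j + j² + j*√(-1 + j) (z(j) = (j² + √(-1 + j)*j) + j = (j² + j*√(-1 + j)) + j = j + j² + j*√(-1 + j))
z(-10)/23 + 315 = -10*(1 - 10 + √(-1 - 10))/23 + 315 = -10*(1 - 10 + √(-11))*(1/23) + 315 = -10*(1 - 10 + I*√11)*(1/23) + 315 = -10*(-9 + I*√11)*(1/23) + 315 = (90 - 10*I*√11)*(1/23) + 315 = (90/23 - 10*I*√11/23) + 315 = 7335/23 - 10*I*√11/23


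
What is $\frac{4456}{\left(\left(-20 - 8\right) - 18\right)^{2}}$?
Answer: $\frac{1114}{529} \approx 2.1059$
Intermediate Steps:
$\frac{4456}{\left(\left(-20 - 8\right) - 18\right)^{2}} = \frac{4456}{\left(-28 - 18\right)^{2}} = \frac{4456}{\left(-46\right)^{2}} = \frac{4456}{2116} = 4456 \cdot \frac{1}{2116} = \frac{1114}{529}$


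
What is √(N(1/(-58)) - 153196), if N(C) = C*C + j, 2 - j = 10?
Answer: I*√515378255/58 ≈ 391.41*I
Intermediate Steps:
j = -8 (j = 2 - 1*10 = 2 - 10 = -8)
N(C) = -8 + C² (N(C) = C*C - 8 = C² - 8 = -8 + C²)
√(N(1/(-58)) - 153196) = √((-8 + (1/(-58))²) - 153196) = √((-8 + (-1/58)²) - 153196) = √((-8 + 1/3364) - 153196) = √(-26911/3364 - 153196) = √(-515378255/3364) = I*√515378255/58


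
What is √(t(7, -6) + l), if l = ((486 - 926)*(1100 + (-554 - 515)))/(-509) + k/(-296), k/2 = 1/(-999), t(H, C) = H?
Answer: √3883922156055/338994 ≈ 5.8136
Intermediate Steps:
k = -2/999 (k = 2/(-999) = 2*(-1/999) = -2/999 ≈ -0.0020020)
l = 2016701789/75256668 (l = ((486 - 926)*(1100 + (-554 - 515)))/(-509) - 2/999/(-296) = -440*(1100 - 1069)*(-1/509) - 2/999*(-1/296) = -440*31*(-1/509) + 1/147852 = -13640*(-1/509) + 1/147852 = 13640/509 + 1/147852 = 2016701789/75256668 ≈ 26.798)
√(t(7, -6) + l) = √(7 + 2016701789/75256668) = √(2543498465/75256668) = √3883922156055/338994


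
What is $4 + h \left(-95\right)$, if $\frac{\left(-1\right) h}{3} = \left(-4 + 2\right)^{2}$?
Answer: $1144$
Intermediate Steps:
$h = -12$ ($h = - 3 \left(-4 + 2\right)^{2} = - 3 \left(-2\right)^{2} = \left(-3\right) 4 = -12$)
$4 + h \left(-95\right) = 4 - -1140 = 4 + 1140 = 1144$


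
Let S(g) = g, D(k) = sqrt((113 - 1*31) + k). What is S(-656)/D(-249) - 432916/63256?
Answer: -108229/15814 + 656*I*sqrt(167)/167 ≈ -6.8439 + 50.763*I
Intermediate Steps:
D(k) = sqrt(82 + k) (D(k) = sqrt((113 - 31) + k) = sqrt(82 + k))
S(-656)/D(-249) - 432916/63256 = -656/sqrt(82 - 249) - 432916/63256 = -656*(-I*sqrt(167)/167) - 432916*1/63256 = -656*(-I*sqrt(167)/167) - 108229/15814 = -(-656)*I*sqrt(167)/167 - 108229/15814 = 656*I*sqrt(167)/167 - 108229/15814 = -108229/15814 + 656*I*sqrt(167)/167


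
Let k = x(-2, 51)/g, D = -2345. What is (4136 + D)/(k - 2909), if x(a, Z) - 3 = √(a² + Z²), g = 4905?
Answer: -125347951016910/203594144521559 - 8784855*√2605/203594144521559 ≈ -0.61568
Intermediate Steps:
x(a, Z) = 3 + √(Z² + a²) (x(a, Z) = 3 + √(a² + Z²) = 3 + √(Z² + a²))
k = 1/1635 + √2605/4905 (k = (3 + √(51² + (-2)²))/4905 = (3 + √(2601 + 4))*(1/4905) = (3 + √2605)*(1/4905) = 1/1635 + √2605/4905 ≈ 0.011017)
(4136 + D)/(k - 2909) = (4136 - 2345)/((1/1635 + √2605/4905) - 2909) = 1791/(-4756214/1635 + √2605/4905)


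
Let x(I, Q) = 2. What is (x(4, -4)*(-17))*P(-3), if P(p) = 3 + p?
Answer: 0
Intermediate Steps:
(x(4, -4)*(-17))*P(-3) = (2*(-17))*(3 - 3) = -34*0 = 0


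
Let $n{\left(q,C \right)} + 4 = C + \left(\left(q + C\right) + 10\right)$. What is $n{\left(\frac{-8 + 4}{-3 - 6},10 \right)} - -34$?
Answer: $\frac{544}{9} \approx 60.444$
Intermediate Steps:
$n{\left(q,C \right)} = 6 + q + 2 C$ ($n{\left(q,C \right)} = -4 + \left(C + \left(\left(q + C\right) + 10\right)\right) = -4 + \left(C + \left(\left(C + q\right) + 10\right)\right) = -4 + \left(C + \left(10 + C + q\right)\right) = -4 + \left(10 + q + 2 C\right) = 6 + q + 2 C$)
$n{\left(\frac{-8 + 4}{-3 - 6},10 \right)} - -34 = \left(6 + \frac{-8 + 4}{-3 - 6} + 2 \cdot 10\right) - -34 = \left(6 - \frac{4}{-9} + 20\right) + 34 = \left(6 - - \frac{4}{9} + 20\right) + 34 = \left(6 + \frac{4}{9} + 20\right) + 34 = \frac{238}{9} + 34 = \frac{544}{9}$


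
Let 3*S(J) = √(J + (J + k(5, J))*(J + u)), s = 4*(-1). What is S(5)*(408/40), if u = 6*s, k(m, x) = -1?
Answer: 17*I*√71/5 ≈ 28.649*I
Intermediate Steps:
s = -4
u = -24 (u = 6*(-4) = -24)
S(J) = √(J + (-1 + J)*(-24 + J))/3 (S(J) = √(J + (J - 1)*(J - 24))/3 = √(J + (-1 + J)*(-24 + J))/3)
S(5)*(408/40) = (√(24 + 5² - 24*5)/3)*(408/40) = (√(24 + 25 - 120)/3)*(408*(1/40)) = (√(-71)/3)*(51/5) = ((I*√71)/3)*(51/5) = (I*√71/3)*(51/5) = 17*I*√71/5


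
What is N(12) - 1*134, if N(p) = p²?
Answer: 10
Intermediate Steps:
N(12) - 1*134 = 12² - 1*134 = 144 - 134 = 10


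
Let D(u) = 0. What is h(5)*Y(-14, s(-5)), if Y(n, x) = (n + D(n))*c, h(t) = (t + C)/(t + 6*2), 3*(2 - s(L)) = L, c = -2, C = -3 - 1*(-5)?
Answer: 196/17 ≈ 11.529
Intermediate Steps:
C = 2 (C = -3 + 5 = 2)
s(L) = 2 - L/3
h(t) = (2 + t)/(12 + t) (h(t) = (t + 2)/(t + 6*2) = (2 + t)/(t + 12) = (2 + t)/(12 + t))
Y(n, x) = -2*n (Y(n, x) = (n + 0)*(-2) = n*(-2) = -2*n)
h(5)*Y(-14, s(-5)) = ((2 + 5)/(12 + 5))*(-2*(-14)) = (7/17)*28 = 196/17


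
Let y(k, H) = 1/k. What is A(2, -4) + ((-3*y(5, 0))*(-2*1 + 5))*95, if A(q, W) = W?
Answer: -175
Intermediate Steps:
A(2, -4) + ((-3*y(5, 0))*(-2*1 + 5))*95 = -4 + ((-3/5)*(-2*1 + 5))*95 = -4 + ((-3*1/5)*(-2 + 5))*95 = -4 - 3/5*3*95 = -4 - 9/5*95 = -4 - 171 = -175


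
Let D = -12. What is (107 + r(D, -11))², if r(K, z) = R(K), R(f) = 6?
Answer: 12769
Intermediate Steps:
r(K, z) = 6
(107 + r(D, -11))² = (107 + 6)² = 113² = 12769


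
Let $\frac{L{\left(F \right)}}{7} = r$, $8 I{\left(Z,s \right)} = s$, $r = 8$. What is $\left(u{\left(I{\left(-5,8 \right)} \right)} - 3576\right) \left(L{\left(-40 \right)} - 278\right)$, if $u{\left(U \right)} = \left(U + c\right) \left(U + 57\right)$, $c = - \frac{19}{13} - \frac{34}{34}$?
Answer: $\frac{10564980}{13} \approx 8.1269 \cdot 10^{5}$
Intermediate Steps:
$c = - \frac{32}{13}$ ($c = \left(-19\right) \frac{1}{13} - 1 = - \frac{19}{13} - 1 = - \frac{32}{13} \approx -2.4615$)
$I{\left(Z,s \right)} = \frac{s}{8}$
$L{\left(F \right)} = 56$ ($L{\left(F \right)} = 7 \cdot 8 = 56$)
$u{\left(U \right)} = \left(57 + U\right) \left(- \frac{32}{13} + U\right)$ ($u{\left(U \right)} = \left(U - \frac{32}{13}\right) \left(U + 57\right) = \left(- \frac{32}{13} + U\right) \left(57 + U\right) = \left(57 + U\right) \left(- \frac{32}{13} + U\right)$)
$\left(u{\left(I{\left(-5,8 \right)} \right)} - 3576\right) \left(L{\left(-40 \right)} - 278\right) = \left(\left(- \frac{1824}{13} + \left(\frac{1}{8} \cdot 8\right)^{2} + \frac{709 \cdot \frac{1}{8} \cdot 8}{13}\right) - 3576\right) \left(56 - 278\right) = \left(\left(- \frac{1824}{13} + 1^{2} + \frac{709}{13} \cdot 1\right) - 3576\right) \left(-222\right) = \left(\left(- \frac{1824}{13} + 1 + \frac{709}{13}\right) - 3576\right) \left(-222\right) = \left(- \frac{1102}{13} - 3576\right) \left(-222\right) = \left(- \frac{47590}{13}\right) \left(-222\right) = \frac{10564980}{13}$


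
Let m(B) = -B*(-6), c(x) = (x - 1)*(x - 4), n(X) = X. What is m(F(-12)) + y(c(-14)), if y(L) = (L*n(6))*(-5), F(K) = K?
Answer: -8172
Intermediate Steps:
c(x) = (-1 + x)*(-4 + x)
m(B) = 6*B
y(L) = -30*L (y(L) = (L*6)*(-5) = (6*L)*(-5) = -30*L)
m(F(-12)) + y(c(-14)) = 6*(-12) - 30*(4 + (-14)² - 5*(-14)) = -72 - 30*(4 + 196 + 70) = -72 - 30*270 = -72 - 8100 = -8172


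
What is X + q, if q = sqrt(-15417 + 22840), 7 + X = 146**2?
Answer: 21309 + sqrt(7423) ≈ 21395.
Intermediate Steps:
X = 21309 (X = -7 + 146**2 = -7 + 21316 = 21309)
q = sqrt(7423) ≈ 86.157
X + q = 21309 + sqrt(7423)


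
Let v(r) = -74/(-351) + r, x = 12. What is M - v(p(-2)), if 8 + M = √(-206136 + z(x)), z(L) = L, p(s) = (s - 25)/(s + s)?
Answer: -21005/1404 + 2*I*√51531 ≈ -14.961 + 454.01*I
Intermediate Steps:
p(s) = (-25 + s)/(2*s) (p(s) = (-25 + s)/((2*s)) = (-25 + s)*(1/(2*s)) = (-25 + s)/(2*s))
v(r) = 74/351 + r (v(r) = -74*(-1/351) + r = 74/351 + r)
M = -8 + 2*I*√51531 (M = -8 + √(-206136 + 12) = -8 + √(-206124) = -8 + 2*I*√51531 ≈ -8.0 + 454.01*I)
M - v(p(-2)) = (-8 + 2*I*√51531) - (74/351 + (½)*(-25 - 2)/(-2)) = (-8 + 2*I*√51531) - (74/351 + (½)*(-½)*(-27)) = (-8 + 2*I*√51531) - (74/351 + 27/4) = (-8 + 2*I*√51531) - 1*9773/1404 = (-8 + 2*I*√51531) - 9773/1404 = -21005/1404 + 2*I*√51531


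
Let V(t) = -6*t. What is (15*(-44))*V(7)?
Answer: 27720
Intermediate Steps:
(15*(-44))*V(7) = (15*(-44))*(-6*7) = -660*(-42) = 27720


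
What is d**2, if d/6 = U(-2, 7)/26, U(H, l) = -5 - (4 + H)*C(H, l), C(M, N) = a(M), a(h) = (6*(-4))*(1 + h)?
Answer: 25281/169 ≈ 149.59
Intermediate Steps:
a(h) = -24 - 24*h (a(h) = -24*(1 + h) = -24 - 24*h)
C(M, N) = -24 - 24*M
U(H, l) = -5 - (-24 - 24*H)*(4 + H) (U(H, l) = -5 - (4 + H)*(-24 - 24*H) = -5 - (-24 - 24*H)*(4 + H))
d = -159/13 (d = 6*((91 + 24*(-2)**2 + 120*(-2))/26) = 6*((91 + 24*4 - 240)*(1/26)) = 6*((91 + 96 - 240)*(1/26)) = 6*(-53*1/26) = 6*(-53/26) = -159/13 ≈ -12.231)
d**2 = (-159/13)**2 = 25281/169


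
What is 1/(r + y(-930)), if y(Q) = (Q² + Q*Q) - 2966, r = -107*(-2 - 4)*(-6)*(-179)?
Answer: 1/2416342 ≈ 4.1385e-7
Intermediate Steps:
r = 689508 (r = -(-642)*(-6)*(-179) = -107*36*(-179) = -3852*(-179) = 689508)
y(Q) = -2966 + 2*Q² (y(Q) = (Q² + Q²) - 2966 = 2*Q² - 2966 = -2966 + 2*Q²)
1/(r + y(-930)) = 1/(689508 + (-2966 + 2*(-930)²)) = 1/(689508 + (-2966 + 2*864900)) = 1/(689508 + (-2966 + 1729800)) = 1/(689508 + 1726834) = 1/2416342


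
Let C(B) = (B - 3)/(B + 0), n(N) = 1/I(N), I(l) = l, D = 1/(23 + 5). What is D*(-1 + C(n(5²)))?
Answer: -75/28 ≈ -2.6786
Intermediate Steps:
D = 1/28 ≈ 0.035714
n(N) = 1/N
C(B) = (-3 + B)/B
D*(-1 + C(n(5²))) = (-1 + (-3 + 1/(5²))/(1/(5²)))/28 = (-1 + (-3 + 1/25)/(1/25))/28 = (-1 + 25*(-74/25))/28 = (-1 - 74)/28 = (1/28)*(-75) = -75/28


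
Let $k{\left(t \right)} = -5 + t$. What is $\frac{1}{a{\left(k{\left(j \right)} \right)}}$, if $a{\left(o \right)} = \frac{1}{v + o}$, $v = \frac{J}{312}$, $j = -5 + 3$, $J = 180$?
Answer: $- \frac{167}{26} \approx -6.4231$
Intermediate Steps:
$j = -2$
$v = \frac{15}{26}$ ($v = \frac{180}{312} = 180 \cdot \frac{1}{312} = \frac{15}{26} \approx 0.57692$)
$a{\left(o \right)} = \frac{1}{\frac{15}{26} + o}$
$\frac{1}{a{\left(k{\left(j \right)} \right)}} = \frac{1}{26 \frac{1}{15 + 26 \left(-5 - 2\right)}} = \frac{1}{26 \frac{1}{15 + 26 \left(-7\right)}} = \frac{1}{26 \frac{1}{15 - 182}} = \frac{1}{26 \frac{1}{-167}} = \frac{1}{26 \left(- \frac{1}{167}\right)} = \frac{1}{- \frac{26}{167}} = - \frac{167}{26}$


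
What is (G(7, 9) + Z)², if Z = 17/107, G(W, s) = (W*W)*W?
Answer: 1348211524/11449 ≈ 1.1776e+5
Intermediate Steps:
G(W, s) = W³ (G(W, s) = W²*W = W³)
Z = 17/107 (Z = 17*(1/107) = 17/107 ≈ 0.15888)
(G(7, 9) + Z)² = (7³ + 17/107)² = (343 + 17/107)² = (36718/107)² = 1348211524/11449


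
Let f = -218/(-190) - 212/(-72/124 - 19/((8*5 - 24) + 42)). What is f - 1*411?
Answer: -27370768/155135 ≈ -176.43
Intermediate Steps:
f = 36389717/155135 (f = -218*(-1/190) - 212/(-72*1/124 - 19/((40 - 24) + 42)) = 109/95 - 212/(-18/31 - 19/(16 + 42)) = 109/95 - 212/(-18/31 - 19/58) = 109/95 - 212/(-1633/1798) = 109/95 - 212*(-1798/1633) = 109/95 + 381176/1633 = 36389717/155135 ≈ 234.57)
f - 1*411 = 36389717/155135 - 1*411 = 36389717/155135 - 411 = -27370768/155135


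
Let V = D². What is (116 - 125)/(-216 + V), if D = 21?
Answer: -1/25 ≈ -0.040000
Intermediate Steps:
V = 441 (V = 21² = 441)
(116 - 125)/(-216 + V) = (116 - 125)/(-216 + 441) = -9/225 = -9*1/225 = -1/25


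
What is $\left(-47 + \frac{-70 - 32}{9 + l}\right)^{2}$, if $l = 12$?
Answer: $\frac{131769}{49} \approx 2689.2$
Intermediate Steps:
$\left(-47 + \frac{-70 - 32}{9 + l}\right)^{2} = \left(-47 + \frac{-70 - 32}{9 + 12}\right)^{2} = \left(-47 - \frac{102}{21}\right)^{2} = \left(-47 - \frac{34}{7}\right)^{2} = \left(- \frac{363}{7}\right)^{2} = \frac{131769}{49}$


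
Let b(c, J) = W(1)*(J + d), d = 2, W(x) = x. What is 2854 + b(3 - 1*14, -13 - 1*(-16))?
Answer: 2859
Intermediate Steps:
b(c, J) = 2 + J (b(c, J) = 1*(J + 2) = 1*(2 + J) = 2 + J)
2854 + b(3 - 1*14, -13 - 1*(-16)) = 2854 + (2 + (-13 - 1*(-16))) = 2854 + (2 + (-13 + 16)) = 2854 + (2 + 3) = 2854 + 5 = 2859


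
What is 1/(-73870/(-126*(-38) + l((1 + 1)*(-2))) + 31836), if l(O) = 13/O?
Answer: 19139/609013724 ≈ 3.1426e-5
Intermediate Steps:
1/(-73870/(-126*(-38) + l((1 + 1)*(-2))) + 31836) = 1/(-73870/(-126*(-38) + 13/(((1 + 1)*(-2)))) + 31836) = 1/(-73870/(4788 + 13/((2*(-2)))) + 31836) = 1/(-73870/(4788 + 13/(-4)) + 31836) = 1/(-73870/(4788 + 13*(-1/4)) + 31836) = 1/(-73870/(4788 - 13/4) + 31836) = 1/(-73870/19139/4 + 31836) = 1/(-73870*4/19139 + 31836) = 1/(-295480/19139 + 31836) = 1/(609013724/19139) = 19139/609013724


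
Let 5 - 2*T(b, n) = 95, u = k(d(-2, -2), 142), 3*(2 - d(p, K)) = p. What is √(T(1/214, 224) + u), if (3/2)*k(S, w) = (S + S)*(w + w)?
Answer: √8683/3 ≈ 31.061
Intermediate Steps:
d(p, K) = 2 - p/3
k(S, w) = 8*S*w/3 (k(S, w) = 2*((S + S)*(w + w))/3 = 2*((2*S)*(2*w))/3 = 2*(4*S*w)/3 = 8*S*w/3)
u = 9088/9 (u = (8/3)*(2 - ⅓*(-2))*142 = (8/3)*(2 + ⅔)*142 = (8/3)*(8/3)*142 = 9088/9 ≈ 1009.8)
T(b, n) = -45 (T(b, n) = 5/2 - ½*95 = 5/2 - 95/2 = -45)
√(T(1/214, 224) + u) = √(-45 + 9088/9) = √(8683/9) = √8683/3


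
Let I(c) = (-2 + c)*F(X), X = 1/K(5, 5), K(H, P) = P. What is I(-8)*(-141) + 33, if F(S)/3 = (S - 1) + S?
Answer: -2505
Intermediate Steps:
X = 1/5 ≈ 0.20000
F(S) = -3 + 6*S (F(S) = 3*((S - 1) + S) = 3*((-1 + S) + S) = 3*(-1 + 2*S) = -3 + 6*S)
I(c) = 18/5 - 9*c/5 (I(c) = (-2 + c)*(-3 + 6*(1/5)) = (-2 + c)*(-3 + 6/5) = (-2 + c)*(-9/5) = 18/5 - 9*c/5)
I(-8)*(-141) + 33 = (18/5 - 9/5*(-8))*(-141) + 33 = (18/5 + 72/5)*(-141) + 33 = 18*(-141) + 33 = -2538 + 33 = -2505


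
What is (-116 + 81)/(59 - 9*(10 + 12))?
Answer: 35/139 ≈ 0.25180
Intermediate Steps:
(-116 + 81)/(59 - 9*(10 + 12)) = -35/(59 - 9*22) = -35/(59 - 198) = -35/(-139) = -35*(-1/139) = 35/139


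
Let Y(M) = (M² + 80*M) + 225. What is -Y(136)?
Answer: -29601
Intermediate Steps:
Y(M) = 225 + M² + 80*M
-Y(136) = -(225 + 136² + 80*136) = -(225 + 18496 + 10880) = -1*29601 = -29601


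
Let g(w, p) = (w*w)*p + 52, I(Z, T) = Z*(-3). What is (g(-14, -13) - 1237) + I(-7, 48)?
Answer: -3712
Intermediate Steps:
I(Z, T) = -3*Z
g(w, p) = 52 + p*w² (g(w, p) = w²*p + 52 = p*w² + 52 = 52 + p*w²)
(g(-14, -13) - 1237) + I(-7, 48) = ((52 - 13*(-14)²) - 1237) - 3*(-7) = ((52 - 13*196) - 1237) + 21 = ((52 - 2548) - 1237) + 21 = (-2496 - 1237) + 21 = -3733 + 21 = -3712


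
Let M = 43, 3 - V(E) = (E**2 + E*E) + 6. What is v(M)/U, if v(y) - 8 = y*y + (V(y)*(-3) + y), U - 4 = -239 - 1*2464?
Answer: -13003/2699 ≈ -4.8177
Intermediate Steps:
V(E) = -3 - 2*E**2 (V(E) = 3 - ((E**2 + E*E) + 6) = 3 - ((E**2 + E**2) + 6) = 3 - (2*E**2 + 6) = 3 - (6 + 2*E**2) = 3 + (-6 - 2*E**2) = -3 - 2*E**2)
U = -2699 (U = 4 + (-239 - 1*2464) = 4 + (-239 - 2464) = 4 - 2703 = -2699)
v(y) = 17 + y + 7*y**2 (v(y) = 8 + (y*y + ((-3 - 2*y**2)*(-3) + y)) = 8 + (y**2 + ((9 + 6*y**2) + y)) = 8 + (y**2 + (9 + y + 6*y**2)) = 8 + (9 + y + 7*y**2) = 17 + y + 7*y**2)
v(M)/U = (17 + 43 + 7*43**2)/(-2699) = (17 + 43 + 7*1849)*(-1/2699) = (17 + 43 + 12943)*(-1/2699) = 13003*(-1/2699) = -13003/2699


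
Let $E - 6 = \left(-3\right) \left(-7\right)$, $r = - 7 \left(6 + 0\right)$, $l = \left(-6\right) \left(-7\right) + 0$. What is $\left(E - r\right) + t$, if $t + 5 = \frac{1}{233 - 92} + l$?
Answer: $\frac{14947}{141} \approx 106.01$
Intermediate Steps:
$l = 42$ ($l = 42 + 0 = 42$)
$r = -42$ ($r = \left(-7\right) 6 = -42$)
$E = 27$ ($E = 6 - -21 = 6 + 21 = 27$)
$t = \frac{5218}{141}$ ($t = -5 + \left(\frac{1}{233 - 92} + 42\right) = -5 + \left(\frac{1}{141} + 42\right) = -5 + \frac{5923}{141} = \frac{5218}{141} \approx 37.007$)
$\left(E - r\right) + t = \left(27 - -42\right) + \frac{5218}{141} = \left(27 + 42\right) + \frac{5218}{141} = 69 + \frac{5218}{141} = \frac{14947}{141}$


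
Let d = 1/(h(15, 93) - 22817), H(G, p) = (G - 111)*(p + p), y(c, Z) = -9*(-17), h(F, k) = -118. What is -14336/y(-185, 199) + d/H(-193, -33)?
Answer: -732996239377/7822853280 ≈ -93.699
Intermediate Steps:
y(c, Z) = 153
H(G, p) = 2*p*(-111 + G) (H(G, p) = (-111 + G)*(2*p) = 2*p*(-111 + G))
d = -1/22935 (d = 1/(-118 - 22817) = 1/(-22935) = -1/22935 ≈ -4.3601e-5)
-14336/y(-185, 199) + d/H(-193, -33) = -14336/153 - (-1/(66*(-111 - 193)))/22935 = -14336*1/153 - 1/(22935*(2*(-33)*(-304))) = -14336/153 - 1/22935/20064 = -14336/153 - 1/22935*1/20064 = -14336/153 - 1/460167840 = -732996239377/7822853280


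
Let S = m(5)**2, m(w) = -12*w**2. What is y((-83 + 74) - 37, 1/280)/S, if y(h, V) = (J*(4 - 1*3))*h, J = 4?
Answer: -23/11250 ≈ -0.0020444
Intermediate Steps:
S = 90000 (S = (-12*5**2)**2 = (-12*25)**2 = (-300)**2 = 90000)
y(h, V) = 4*h (y(h, V) = (4*(4 - 1*3))*h = (4*(4 - 3))*h = (4*1)*h = 4*h)
y((-83 + 74) - 37, 1/280)/S = (4*((-83 + 74) - 37))/90000 = (4*(-9 - 37))*(1/90000) = (4*(-46))*(1/90000) = -184*1/90000 = -23/11250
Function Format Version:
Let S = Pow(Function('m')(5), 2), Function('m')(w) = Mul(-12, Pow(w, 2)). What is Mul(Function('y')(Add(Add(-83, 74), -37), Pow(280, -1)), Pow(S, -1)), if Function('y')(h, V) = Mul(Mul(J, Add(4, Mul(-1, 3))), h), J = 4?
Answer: Rational(-23, 11250) ≈ -0.0020444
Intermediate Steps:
S = 90000 (S = Pow(Mul(-12, Pow(5, 2)), 2) = Pow(Mul(-12, 25), 2) = Pow(-300, 2) = 90000)
Function('y')(h, V) = Mul(4, h) (Function('y')(h, V) = Mul(Mul(4, Add(4, Mul(-1, 3))), h) = Mul(Mul(4, Add(4, -3)), h) = Mul(Mul(4, 1), h) = Mul(4, h))
Mul(Function('y')(Add(Add(-83, 74), -37), Pow(280, -1)), Pow(S, -1)) = Mul(Mul(4, Add(Add(-83, 74), -37)), Pow(90000, -1)) = Mul(Mul(4, Add(-9, -37)), Rational(1, 90000)) = Mul(Mul(4, -46), Rational(1, 90000)) = Mul(-184, Rational(1, 90000)) = Rational(-23, 11250)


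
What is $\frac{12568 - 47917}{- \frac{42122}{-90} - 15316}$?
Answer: $\frac{1590705}{668159} \approx 2.3807$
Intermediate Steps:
$\frac{12568 - 47917}{- \frac{42122}{-90} - 15316} = - \frac{35349}{\left(-42122\right) \left(- \frac{1}{90}\right) - 15316} = - \frac{35349}{\frac{21061}{45} - 15316} = - \frac{35349}{- \frac{668159}{45}} = \left(-35349\right) \left(- \frac{45}{668159}\right) = \frac{1590705}{668159}$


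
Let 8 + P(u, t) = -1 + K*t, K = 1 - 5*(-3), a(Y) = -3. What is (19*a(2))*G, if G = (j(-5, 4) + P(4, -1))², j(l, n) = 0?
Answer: -35625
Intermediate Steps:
K = 16 (K = 1 + 15 = 16)
P(u, t) = -9 + 16*t (P(u, t) = -8 + (-1 + 16*t) = -9 + 16*t)
G = 625 (G = (0 + (-9 + 16*(-1)))² = (0 + (-9 - 16))² = (0 - 25)² = (-25)² = 625)
(19*a(2))*G = (19*(-3))*625 = -57*625 = -35625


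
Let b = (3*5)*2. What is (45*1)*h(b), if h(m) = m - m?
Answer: 0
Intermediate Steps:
b = 30 (b = 15*2 = 30)
h(m) = 0
(45*1)*h(b) = (45*1)*0 = 45*0 = 0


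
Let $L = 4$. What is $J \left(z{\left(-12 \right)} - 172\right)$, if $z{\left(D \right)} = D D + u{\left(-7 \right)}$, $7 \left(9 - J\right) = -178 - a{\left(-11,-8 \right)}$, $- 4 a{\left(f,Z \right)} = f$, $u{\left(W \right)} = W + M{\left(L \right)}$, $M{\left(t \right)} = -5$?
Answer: $- \frac{9750}{7} \approx -1392.9$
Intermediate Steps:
$u{\left(W \right)} = -5 + W$ ($u{\left(W \right)} = W - 5 = -5 + W$)
$a{\left(f,Z \right)} = - \frac{f}{4}$
$J = \frac{975}{28}$ ($J = 9 - \frac{-178 - \left(- \frac{1}{4}\right) \left(-11\right)}{7} = 9 - \frac{-178 - \frac{11}{4}}{7} = 9 - - \frac{723}{28} = 9 + \frac{723}{28} = \frac{975}{28} \approx 34.821$)
$z{\left(D \right)} = -12 + D^{2}$ ($z{\left(D \right)} = D D - 12 = D^{2} - 12 = -12 + D^{2}$)
$J \left(z{\left(-12 \right)} - 172\right) = \frac{975 \left(\left(-12 + \left(-12\right)^{2}\right) - 172\right)}{28} = \frac{975 \left(\left(-12 + 144\right) - 172\right)}{28} = \frac{975 \left(132 - 172\right)}{28} = \frac{975}{28} \left(-40\right) = - \frac{9750}{7}$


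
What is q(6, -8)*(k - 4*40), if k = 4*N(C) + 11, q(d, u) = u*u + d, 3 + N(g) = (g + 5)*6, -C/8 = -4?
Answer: 50890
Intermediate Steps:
C = 32 (C = -8*(-4) = 32)
N(g) = 27 + 6*g (N(g) = -3 + (g + 5)*6 = -3 + (5 + g)*6 = -3 + (30 + 6*g) = 27 + 6*g)
q(d, u) = d + u**2 (q(d, u) = u**2 + d = d + u**2)
k = 887 (k = 4*(27 + 6*32) + 11 = 4*(27 + 192) + 11 = 4*219 + 11 = 876 + 11 = 887)
q(6, -8)*(k - 4*40) = (6 + (-8)**2)*(887 - 4*40) = (6 + 64)*(887 - 160) = 70*727 = 50890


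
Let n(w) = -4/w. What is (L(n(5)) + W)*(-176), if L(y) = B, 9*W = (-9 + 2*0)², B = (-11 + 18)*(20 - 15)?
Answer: -7744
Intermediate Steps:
B = 35 (B = 7*5 = 35)
W = 9 (W = (-9 + 2*0)²/9 = (-9 + 0)²/9 = (⅑)*(-9)² = (⅑)*81 = 9)
L(y) = 35
(L(n(5)) + W)*(-176) = (35 + 9)*(-176) = 44*(-176) = -7744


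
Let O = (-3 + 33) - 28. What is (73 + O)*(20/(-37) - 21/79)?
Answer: -176775/2923 ≈ -60.477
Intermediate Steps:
O = 2 (O = 30 - 28 = 2)
(73 + O)*(20/(-37) - 21/79) = (73 + 2)*(20/(-37) - 21/79) = 75*(20*(-1/37) - 21*1/79) = 75*(-20/37 - 21/79) = 75*(-2357/2923) = -176775/2923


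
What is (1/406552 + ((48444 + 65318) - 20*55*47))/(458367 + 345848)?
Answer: 5046286045/65391043336 ≈ 0.077171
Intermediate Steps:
(1/406552 + ((48444 + 65318) - 20*55*47))/(458367 + 345848) = (1/406552 + (113762 - 1100*47))/804215 = (1/406552 + (113762 - 51700))*(1/804215) = (1/406552 + 62062)*(1/804215) = (25231430225/406552)*(1/804215) = 5046286045/65391043336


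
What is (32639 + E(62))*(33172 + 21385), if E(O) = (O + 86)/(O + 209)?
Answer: 482573959569/271 ≈ 1.7807e+9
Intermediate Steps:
E(O) = (86 + O)/(209 + O)
(32639 + E(62))*(33172 + 21385) = (32639 + (86 + 62)/(209 + 62))*(33172 + 21385) = (32639 + 148/271)*54557 = (8845317/271)*54557 = 482573959569/271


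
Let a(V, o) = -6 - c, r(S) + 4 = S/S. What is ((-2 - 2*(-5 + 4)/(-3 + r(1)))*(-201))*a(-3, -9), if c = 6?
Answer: -5628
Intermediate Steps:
r(S) = -3 (r(S) = -4 + S/S = -4 + 1 = -3)
a(V, o) = -12 (a(V, o) = -6 - 1*6 = -6 - 6 = -12)
((-2 - 2*(-5 + 4)/(-3 + r(1)))*(-201))*a(-3, -9) = ((-2 - 2*(-5 + 4)/(-3 - 3))*(-201))*(-12) = ((-2 - (-2)/(-6))*(-201))*(-12) = ((-2 - (-2)*(-1)/6)*(-201))*(-12) = ((-2 - 2*⅙)*(-201))*(-12) = ((-2 - ⅓)*(-201))*(-12) = -7/3*(-201)*(-12) = 469*(-12) = -5628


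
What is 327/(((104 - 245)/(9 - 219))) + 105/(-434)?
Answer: 1418475/2914 ≈ 486.78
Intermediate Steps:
327/(((104 - 245)/(9 - 219))) + 105/(-434) = 327/((-141/(-210))) + 105*(-1/434) = 327/((-141*(-1/210))) - 15/62 = 327/(47/70) - 15/62 = 327*(70/47) - 15/62 = 22890/47 - 15/62 = 1418475/2914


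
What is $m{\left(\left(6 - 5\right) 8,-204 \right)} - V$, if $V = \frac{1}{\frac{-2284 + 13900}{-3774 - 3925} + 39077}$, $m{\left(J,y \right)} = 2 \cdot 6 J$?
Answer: $\frac{28880844173}{300842207} \approx 96.0$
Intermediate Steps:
$m{\left(J,y \right)} = 12 J$
$V = \frac{7699}{300842207}$ ($V = \frac{1}{\frac{11616}{-7699} + 39077} = \frac{1}{11616 \left(- \frac{1}{7699}\right) + 39077} = \frac{1}{- \frac{11616}{7699} + 39077} = \frac{1}{\frac{300842207}{7699}} = \frac{7699}{300842207} \approx 2.5591 \cdot 10^{-5}$)
$m{\left(\left(6 - 5\right) 8,-204 \right)} - V = 12 \left(6 - 5\right) 8 - \frac{7699}{300842207} = 12 \cdot 1 \cdot 8 - \frac{7699}{300842207} = 12 \cdot 8 - \frac{7699}{300842207} = 96 - \frac{7699}{300842207} = \frac{28880844173}{300842207}$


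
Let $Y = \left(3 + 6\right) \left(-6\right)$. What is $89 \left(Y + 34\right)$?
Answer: $-1780$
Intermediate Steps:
$Y = -54$ ($Y = 9 \left(-6\right) = -54$)
$89 \left(Y + 34\right) = 89 \left(-54 + 34\right) = 89 \left(-20\right) = -1780$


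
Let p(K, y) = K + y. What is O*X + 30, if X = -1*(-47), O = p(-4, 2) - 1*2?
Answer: -158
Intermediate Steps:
O = -4 (O = (-4 + 2) - 1*2 = -2 - 2 = -4)
X = 47
O*X + 30 = -4*47 + 30 = -188 + 30 = -158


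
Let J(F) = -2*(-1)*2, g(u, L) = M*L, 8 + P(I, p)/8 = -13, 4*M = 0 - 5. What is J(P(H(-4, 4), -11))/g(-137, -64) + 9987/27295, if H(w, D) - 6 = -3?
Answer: 45407/109180 ≈ 0.41589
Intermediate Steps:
M = -5/4 (M = (0 - 5)/4 = (1/4)*(-5) = -5/4 ≈ -1.2500)
H(w, D) = 3 (H(w, D) = 6 - 3 = 3)
P(I, p) = -168 (P(I, p) = -64 + 8*(-13) = -64 - 104 = -168)
g(u, L) = -5*L/4
J(F) = 4 (J(F) = 2*2 = 4)
J(P(H(-4, 4), -11))/g(-137, -64) + 9987/27295 = 4/((-5/4*(-64))) + 9987/27295 = 4/80 + 9987*(1/27295) = 4*(1/80) + 9987/27295 = 1/20 + 9987/27295 = 45407/109180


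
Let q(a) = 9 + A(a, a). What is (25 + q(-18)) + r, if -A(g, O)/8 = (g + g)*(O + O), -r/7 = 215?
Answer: -11839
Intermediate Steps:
r = -1505 (r = -7*215 = -1505)
A(g, O) = -32*O*g (A(g, O) = -8*(g + g)*(O + O) = -8*2*g*2*O = -32*O*g)
q(a) = 9 - 32*a² (q(a) = 9 - 32*a*a = 9 - 32*a²)
(25 + q(-18)) + r = (25 + (9 - 32*(-18)²)) - 1505 = (25 + (9 - 32*324)) - 1505 = (25 + (9 - 10368)) - 1505 = (25 - 10359) - 1505 = -10334 - 1505 = -11839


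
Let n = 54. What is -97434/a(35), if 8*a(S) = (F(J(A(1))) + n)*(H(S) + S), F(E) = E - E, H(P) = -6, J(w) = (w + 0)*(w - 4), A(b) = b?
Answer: -43304/87 ≈ -497.75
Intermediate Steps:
J(w) = w*(-4 + w)
F(E) = 0
a(S) = -81/2 + 27*S/4 (a(S) = ((0 + 54)*(-6 + S))/8 = (54*(-6 + S))/8 = (-324 + 54*S)/8 = -81/2 + 27*S/4)
-97434/a(35) = -97434/(-81/2 + (27/4)*35) = -97434/(-81/2 + 945/4) = -97434/783/4 = -97434*4/783 = -43304/87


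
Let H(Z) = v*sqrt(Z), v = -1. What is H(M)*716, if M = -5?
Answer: -716*I*sqrt(5) ≈ -1601.0*I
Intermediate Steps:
H(Z) = -sqrt(Z)
H(M)*716 = -sqrt(-5)*716 = -I*sqrt(5)*716 = -716*I*sqrt(5)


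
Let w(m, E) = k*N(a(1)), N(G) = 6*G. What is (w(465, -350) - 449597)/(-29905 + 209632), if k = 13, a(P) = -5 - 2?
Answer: -450143/179727 ≈ -2.5046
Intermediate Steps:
a(P) = -7
w(m, E) = -546 (w(m, E) = 13*(6*(-7)) = 13*(-42) = -546)
(w(465, -350) - 449597)/(-29905 + 209632) = (-546 - 449597)/(-29905 + 209632) = -450143/179727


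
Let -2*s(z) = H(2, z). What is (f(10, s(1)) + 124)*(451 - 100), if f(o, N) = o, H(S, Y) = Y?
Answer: 47034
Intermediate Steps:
s(z) = -z/2
(f(10, s(1)) + 124)*(451 - 100) = (10 + 124)*(451 - 100) = 134*351 = 47034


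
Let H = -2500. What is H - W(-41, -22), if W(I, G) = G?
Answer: -2478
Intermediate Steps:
H - W(-41, -22) = -2500 - 1*(-22) = -2500 + 22 = -2478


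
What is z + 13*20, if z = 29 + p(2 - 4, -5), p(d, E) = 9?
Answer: 298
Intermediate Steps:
z = 38 (z = 29 + 9 = 38)
z + 13*20 = 38 + 13*20 = 38 + 260 = 298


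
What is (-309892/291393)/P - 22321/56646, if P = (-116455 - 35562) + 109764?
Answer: -30533744069053/77493165732126 ≈ -0.39402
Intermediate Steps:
P = -42253 (P = -152017 + 109764 = -42253)
(-309892/291393)/P - 22321/56646 = -309892/291393/(-42253) - 22321/56646 = -309892*1/291393*(-1/42253) - 22321*1/56646 = -309892/291393*(-1/42253) - 22321/56646 = 309892/12312228429 - 22321/56646 = -30533744069053/77493165732126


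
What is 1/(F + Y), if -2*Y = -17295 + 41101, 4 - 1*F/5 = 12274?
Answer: -1/73253 ≈ -1.3651e-5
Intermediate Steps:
F = -61350 (F = 20 - 5*12274 = 20 - 61370 = -61350)
Y = -11903 (Y = -(-17295 + 41101)/2 = -½*23806 = -11903)
1/(F + Y) = 1/(-61350 - 11903) = 1/(-73253) = -1/73253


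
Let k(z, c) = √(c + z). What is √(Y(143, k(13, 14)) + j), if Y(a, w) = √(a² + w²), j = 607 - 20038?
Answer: √(-19431 + 2*√5119) ≈ 138.88*I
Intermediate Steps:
j = -19431
√(Y(143, k(13, 14)) + j) = √(√(143² + (√(14 + 13))²) - 19431) = √(√(20449 + (√27)²) - 19431) = √(√(20449 + (3*√3)²) - 19431) = √(√(20449 + 27) - 19431) = √(√20476 - 19431) = √(2*√5119 - 19431) = √(-19431 + 2*√5119)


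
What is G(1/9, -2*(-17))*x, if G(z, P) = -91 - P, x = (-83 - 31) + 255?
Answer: -17625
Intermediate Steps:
x = 141 (x = -114 + 255 = 141)
G(1/9, -2*(-17))*x = (-91 - (-2)*(-17))*141 = (-91 - 1*34)*141 = (-91 - 34)*141 = -125*141 = -17625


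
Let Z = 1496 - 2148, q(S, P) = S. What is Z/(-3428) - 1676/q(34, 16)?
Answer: -715395/14569 ≈ -49.104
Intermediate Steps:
Z = -652
Z/(-3428) - 1676/q(34, 16) = -652/(-3428) - 1676/34 = -652*(-1/3428) - 1676*1/34 = 163/857 - 838/17 = -715395/14569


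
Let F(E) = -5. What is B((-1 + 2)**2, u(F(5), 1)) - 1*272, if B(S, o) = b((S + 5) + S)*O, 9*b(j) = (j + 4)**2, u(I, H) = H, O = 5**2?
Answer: 577/9 ≈ 64.111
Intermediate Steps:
O = 25
b(j) = (4 + j)**2/9 (b(j) = (j + 4)**2/9 = (4 + j)**2/9)
B(S, o) = 25*(9 + 2*S)**2/9 (B(S, o) = ((4 + ((S + 5) + S))**2/9)*25 = ((4 + ((5 + S) + S))**2/9)*25 = ((4 + (5 + 2*S))**2/9)*25 = ((9 + 2*S)**2/9)*25 = 25*(9 + 2*S)**2/9)
B((-1 + 2)**2, u(F(5), 1)) - 1*272 = 25*(9 + 2*(-1 + 2)**2)**2/9 - 1*272 = 25*(9 + 2*1**2)**2/9 - 272 = 25*(9 + 2*1)**2/9 - 272 = 25*(9 + 2)**2/9 - 272 = (25/9)*11**2 - 272 = (25/9)*121 - 272 = 3025/9 - 272 = 577/9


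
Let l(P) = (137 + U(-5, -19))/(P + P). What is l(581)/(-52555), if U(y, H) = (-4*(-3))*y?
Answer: -11/8724130 ≈ -1.2609e-6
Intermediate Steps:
U(y, H) = 12*y
l(P) = 77/(2*P) (l(P) = (137 + 12*(-5))/(P + P) = (137 - 60)/((2*P)) = 77*(1/(2*P)) = 77/(2*P))
l(581)/(-52555) = ((77/2)/581)/(-52555) = ((77/2)*(1/581))*(-1/52555) = (11/166)*(-1/52555) = -11/8724130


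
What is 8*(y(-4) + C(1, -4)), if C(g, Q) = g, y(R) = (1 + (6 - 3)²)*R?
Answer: -312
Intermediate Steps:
y(R) = 10*R (y(R) = (1 + 3²)*R = (1 + 9)*R = 10*R)
8*(y(-4) + C(1, -4)) = 8*(10*(-4) + 1) = 8*(-40 + 1) = 8*(-39) = -312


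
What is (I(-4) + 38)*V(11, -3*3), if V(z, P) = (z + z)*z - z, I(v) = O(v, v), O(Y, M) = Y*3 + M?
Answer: 5082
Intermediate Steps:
O(Y, M) = M + 3*Y (O(Y, M) = 3*Y + M = M + 3*Y)
I(v) = 4*v (I(v) = v + 3*v = 4*v)
V(z, P) = -z + 2*z**2 (V(z, P) = (2*z)*z - z = 2*z**2 - z = -z + 2*z**2)
(I(-4) + 38)*V(11, -3*3) = (4*(-4) + 38)*(11*(-1 + 2*11)) = (-16 + 38)*(11*(-1 + 22)) = 22*(11*21) = 22*231 = 5082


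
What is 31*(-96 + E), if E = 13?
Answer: -2573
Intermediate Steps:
31*(-96 + E) = 31*(-96 + 13) = 31*(-83) = -2573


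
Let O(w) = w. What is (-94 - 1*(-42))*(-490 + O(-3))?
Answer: 25636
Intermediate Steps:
(-94 - 1*(-42))*(-490 + O(-3)) = (-94 - 1*(-42))*(-490 - 3) = (-94 + 42)*(-493) = -52*(-493) = 25636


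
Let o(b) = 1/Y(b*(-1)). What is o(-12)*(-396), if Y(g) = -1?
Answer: 396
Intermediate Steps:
o(b) = -1 (o(b) = 1/(-1) = -1)
o(-12)*(-396) = -1*(-396) = 396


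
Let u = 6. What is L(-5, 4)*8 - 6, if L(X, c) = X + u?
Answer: 2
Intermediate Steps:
L(X, c) = 6 + X (L(X, c) = X + 6 = 6 + X)
L(-5, 4)*8 - 6 = (6 - 5)*8 - 6 = 1*8 - 6 = 8 - 6 = 2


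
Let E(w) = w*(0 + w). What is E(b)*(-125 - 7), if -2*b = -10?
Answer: -3300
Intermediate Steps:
b = 5 (b = -½*(-10) = 5)
E(w) = w² (E(w) = w*w = w²)
E(b)*(-125 - 7) = 5²*(-125 - 7) = 25*(-132) = -3300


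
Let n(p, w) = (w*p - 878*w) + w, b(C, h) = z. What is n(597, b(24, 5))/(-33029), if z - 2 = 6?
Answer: 2240/33029 ≈ 0.067819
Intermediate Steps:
z = 8 (z = 2 + 6 = 8)
b(C, h) = 8
n(p, w) = -877*w + p*w (n(p, w) = (p*w - 878*w) + w = (-878*w + p*w) + w = -877*w + p*w)
n(597, b(24, 5))/(-33029) = (8*(-877 + 597))/(-33029) = (8*(-280))*(-1/33029) = -2240*(-1/33029) = 2240/33029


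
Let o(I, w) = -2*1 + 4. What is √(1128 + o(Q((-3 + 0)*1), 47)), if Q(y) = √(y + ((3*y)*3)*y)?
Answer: √1130 ≈ 33.615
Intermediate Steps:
Q(y) = √(y + 9*y²) (Q(y) = √(y + (9*y)*y) = √(y + 9*y²))
o(I, w) = 2 (o(I, w) = -2 + 4 = 2)
√(1128 + o(Q((-3 + 0)*1), 47)) = √(1128 + 2) = √1130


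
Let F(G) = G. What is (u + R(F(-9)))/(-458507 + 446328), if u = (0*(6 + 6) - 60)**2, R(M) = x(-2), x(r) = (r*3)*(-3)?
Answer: -3618/12179 ≈ -0.29707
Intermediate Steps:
x(r) = -9*r (x(r) = (3*r)*(-3) = -9*r)
R(M) = 18 (R(M) = -9*(-2) = 18)
u = 3600 (u = (0*12 - 60)**2 = (0 - 60)**2 = (-60)**2 = 3600)
(u + R(F(-9)))/(-458507 + 446328) = (3600 + 18)/(-458507 + 446328) = 3618/(-12179) = 3618*(-1/12179) = -3618/12179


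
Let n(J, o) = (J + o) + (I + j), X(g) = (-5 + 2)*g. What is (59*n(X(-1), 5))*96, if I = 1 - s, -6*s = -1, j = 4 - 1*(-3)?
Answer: 89680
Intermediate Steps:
j = 7 (j = 4 + 3 = 7)
s = 1/6 (s = -1/6*(-1) = 1/6 ≈ 0.16667)
X(g) = -3*g
I = 5/6 (I = 1 - 1*1/6 = 1 - 1/6 = 5/6 ≈ 0.83333)
n(J, o) = 47/6 + J + o (n(J, o) = (J + o) + (5/6 + 7) = (J + o) + 47/6 = 47/6 + J + o)
(59*n(X(-1), 5))*96 = (59*(47/6 - 3*(-1) + 5))*96 = (59*(47/6 + 3 + 5))*96 = (59*(95/6))*96 = (5605/6)*96 = 89680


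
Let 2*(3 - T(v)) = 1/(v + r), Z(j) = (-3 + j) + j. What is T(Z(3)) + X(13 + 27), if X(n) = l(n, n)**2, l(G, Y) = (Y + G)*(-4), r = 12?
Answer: 3072089/30 ≈ 1.0240e+5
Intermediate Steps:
Z(j) = -3 + 2*j
T(v) = 3 - 1/(2*(12 + v)) (T(v) = 3 - 1/(2*(v + 12)) = 3 - 1/(2*(12 + v)))
l(G, Y) = -4*G - 4*Y (l(G, Y) = (G + Y)*(-4) = -4*G - 4*Y)
X(n) = 64*n**2 (X(n) = (-4*n - 4*n)**2 = (-8*n)**2 = 64*n**2)
T(Z(3)) + X(13 + 27) = (71 + 6*(-3 + 2*3))/(2*(12 + (-3 + 2*3))) + 64*(13 + 27)**2 = (71 + 6*(-3 + 6))/(2*(12 + (-3 + 6))) + 64*40**2 = (71 + 6*3)/(2*(12 + 3)) + 64*1600 = (1/2)*(71 + 18)/15 + 102400 = (1/2)*(1/15)*89 + 102400 = 89/30 + 102400 = 3072089/30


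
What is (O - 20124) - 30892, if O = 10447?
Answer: -40569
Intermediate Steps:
(O - 20124) - 30892 = (10447 - 20124) - 30892 = -9677 - 30892 = -40569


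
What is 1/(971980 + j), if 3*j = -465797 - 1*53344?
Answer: 1/798933 ≈ 1.2517e-6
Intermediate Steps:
j = -173047 (j = (-465797 - 1*53344)/3 = (-465797 - 53344)/3 = (1/3)*(-519141) = -173047)
1/(971980 + j) = 1/(971980 - 173047) = 1/798933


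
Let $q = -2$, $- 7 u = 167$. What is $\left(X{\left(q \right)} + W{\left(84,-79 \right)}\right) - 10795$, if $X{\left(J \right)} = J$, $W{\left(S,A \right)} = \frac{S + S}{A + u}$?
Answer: $- \frac{323959}{30} \approx -10799.0$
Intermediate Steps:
$u = - \frac{167}{7}$ ($u = \left(- \frac{1}{7}\right) 167 = - \frac{167}{7} \approx -23.857$)
$W{\left(S,A \right)} = \frac{2 S}{- \frac{167}{7} + A}$ ($W{\left(S,A \right)} = \frac{S + S}{A - \frac{167}{7}} = \frac{2 S}{- \frac{167}{7} + A}$)
$\left(X{\left(q \right)} + W{\left(84,-79 \right)}\right) - 10795 = \left(-2 + 14 \cdot 84 \frac{1}{-167 + 7 \left(-79\right)}\right) - 10795 = \left(-2 + 14 \cdot 84 \frac{1}{-167 - 553}\right) - 10795 = \left(-2 + 14 \cdot 84 \frac{1}{-720}\right) - 10795 = \left(-2 + 14 \cdot 84 \left(- \frac{1}{720}\right)\right) - 10795 = \left(-2 - \frac{49}{30}\right) - 10795 = - \frac{109}{30} - 10795 = - \frac{323959}{30}$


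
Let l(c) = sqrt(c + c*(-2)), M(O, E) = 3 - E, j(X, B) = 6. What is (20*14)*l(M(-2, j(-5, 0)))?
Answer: 280*sqrt(3) ≈ 484.97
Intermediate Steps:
l(c) = sqrt(-c) (l(c) = sqrt(c - 2*c) = sqrt(-c))
(20*14)*l(M(-2, j(-5, 0))) = (20*14)*sqrt(-(3 - 1*6)) = 280*sqrt(-(3 - 6)) = 280*sqrt(-1*(-3)) = 280*sqrt(3)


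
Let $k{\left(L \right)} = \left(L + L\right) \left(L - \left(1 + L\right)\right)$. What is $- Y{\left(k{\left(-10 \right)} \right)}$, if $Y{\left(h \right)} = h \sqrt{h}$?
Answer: $- 40 \sqrt{5} \approx -89.443$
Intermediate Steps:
$k{\left(L \right)} = - 2 L$ ($k{\left(L \right)} = 2 L \left(-1\right) = - 2 L$)
$Y{\left(h \right)} = h^{\frac{3}{2}}$
$- Y{\left(k{\left(-10 \right)} \right)} = - \left(\left(-2\right) \left(-10\right)\right)^{\frac{3}{2}} = - 20^{\frac{3}{2}} = - 40 \sqrt{5}$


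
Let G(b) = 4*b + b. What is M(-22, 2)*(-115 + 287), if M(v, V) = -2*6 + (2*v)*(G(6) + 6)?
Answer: -274512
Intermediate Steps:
G(b) = 5*b
M(v, V) = -12 + 72*v (M(v, V) = -2*6 + (2*v)*(5*6 + 6) = -12 + (2*v)*(30 + 6) = -12 + (2*v)*36 = -12 + 72*v)
M(-22, 2)*(-115 + 287) = (-12 + 72*(-22))*(-115 + 287) = (-12 - 1584)*172 = -1596*172 = -274512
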